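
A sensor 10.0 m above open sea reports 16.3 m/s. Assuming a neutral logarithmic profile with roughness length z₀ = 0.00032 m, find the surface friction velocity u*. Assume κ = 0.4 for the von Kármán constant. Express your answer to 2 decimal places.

u* ≈ 0.63 m/s

Log law: V(z) = (u*/κ) · ln(z/z₀) ⇒ u* = κ · V / ln(z/z₀)
u* = 0.4 × 16.3 / ln(10.0/0.00032) = 0.4 × 16.3 / 10.3498
   = 6.5200 / 10.3498 = 0.6300 m/s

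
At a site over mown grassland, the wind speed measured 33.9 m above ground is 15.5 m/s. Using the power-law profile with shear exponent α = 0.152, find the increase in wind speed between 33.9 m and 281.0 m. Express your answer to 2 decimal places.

Power law: V₂ = V₁ · (z₂/z₁)^α = 15.5 × (8.2891)^0.152 = 21.3769 m/s
ΔV = 21.3769 − 15.5 = 5.8769 m/s

5.88 m/s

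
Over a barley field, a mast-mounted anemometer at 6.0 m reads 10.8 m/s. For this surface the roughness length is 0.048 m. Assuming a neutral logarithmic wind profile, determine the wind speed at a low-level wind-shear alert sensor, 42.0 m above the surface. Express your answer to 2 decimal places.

Log law: V(z) ∝ ln(z/z₀), so V₂/V₁ = ln(z₂/z₀) / ln(z₁/z₀).
ln(42.0/0.048) = 6.7742, ln(6.0/0.048) = 4.8283
V₂ = 10.8 × 6.7742/4.8283 = 10.8 × 1.4030 = 15.1526 m/s

15.15 m/s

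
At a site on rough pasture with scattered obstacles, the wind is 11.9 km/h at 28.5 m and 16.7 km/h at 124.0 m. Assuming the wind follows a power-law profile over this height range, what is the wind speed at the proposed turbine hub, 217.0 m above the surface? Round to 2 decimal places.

19.00 km/h

First find α: α = ln(V₂/V₁)/ln(z₂/z₁) = ln(16.7/11.9)/ln(124.0/28.5) = 0.33887/1.47038 = 0.2305
Extrapolate from 124.0 m to 217.0 m: V₃ = 16.7 × (217.0/124.0)^0.2305 = 16.7 × 1.1377 = 18.9989 km/h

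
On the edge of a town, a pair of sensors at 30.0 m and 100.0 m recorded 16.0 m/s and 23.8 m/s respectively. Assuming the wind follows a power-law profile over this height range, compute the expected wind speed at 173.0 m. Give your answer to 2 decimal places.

28.52 m/s

First find α: α = ln(V₂/V₁)/ln(z₂/z₁) = ln(23.8/16.0)/ln(100.0/30.0) = 0.39710/1.20397 = 0.3298
Extrapolate from 100.0 m to 173.0 m: V₃ = 23.8 × (173.0/100.0)^0.3298 = 23.8 × 1.1982 = 28.5161 m/s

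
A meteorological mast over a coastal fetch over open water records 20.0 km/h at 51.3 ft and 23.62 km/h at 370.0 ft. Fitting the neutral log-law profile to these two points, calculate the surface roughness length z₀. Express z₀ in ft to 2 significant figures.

Log law: V(z) ∝ ln(z/z₀). With r = V₁/V₂ = 20.0/23.62 = 0.84674,
r · ln(z₂/z₀) = ln(z₁/z₀) ⇒ ln z₀ = (ln z₁ − r·ln z₂)/(1 − r)
ln z₀ = (3.93769 − 0.84674×5.91350) / 0.15326 = -6.9784
z₀ = exp(-6.9784) = 0.0009318 ft

z₀ ≈ 0.00093 ft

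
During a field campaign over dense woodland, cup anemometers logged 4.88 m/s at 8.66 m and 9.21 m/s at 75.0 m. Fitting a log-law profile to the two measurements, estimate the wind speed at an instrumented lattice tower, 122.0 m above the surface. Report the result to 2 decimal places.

10.19 m/s

Log law: V ∝ ln(z/z₀). From the pair, with r = V₁/V₂ = 0.52986,
ln z₀ = (ln z₁ − r·ln z₂)/(1 − r) = (2.1587 − 0.52986×4.3175)/0.47014 = -0.2743 → z₀ = 0.7601 m
V₃ = V₁ · ln(z₃/z₀)/ln(z₁/z₀) = 4.88 × 5.0783/2.4330 = 10.1859 m/s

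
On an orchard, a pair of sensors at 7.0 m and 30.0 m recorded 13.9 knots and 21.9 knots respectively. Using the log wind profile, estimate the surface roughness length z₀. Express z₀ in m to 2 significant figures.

z₀ ≈ 0.56 m

Log law: V(z) ∝ ln(z/z₀). With r = V₁/V₂ = 13.9/21.9 = 0.63470,
r · ln(z₂/z₀) = ln(z₁/z₀) ⇒ ln z₀ = (ln z₁ − r·ln z₂)/(1 − r)
ln z₀ = (1.94591 − 0.63470×3.40120) / 0.36530 = -0.5827
z₀ = exp(-0.5827) = 0.5584 m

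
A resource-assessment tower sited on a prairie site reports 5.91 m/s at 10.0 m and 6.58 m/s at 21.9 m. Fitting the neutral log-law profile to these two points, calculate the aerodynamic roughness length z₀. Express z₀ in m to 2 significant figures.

z₀ ≈ 0.0099 m

Log law: V(z) ∝ ln(z/z₀). With r = V₁/V₂ = 5.91/6.58 = 0.89818,
r · ln(z₂/z₀) = ln(z₁/z₀) ⇒ ln z₀ = (ln z₁ − r·ln z₂)/(1 − r)
ln z₀ = (2.30259 − 0.89818×3.08649) / 0.10182 = -4.6121
z₀ = exp(-4.6121) = 0.009931 m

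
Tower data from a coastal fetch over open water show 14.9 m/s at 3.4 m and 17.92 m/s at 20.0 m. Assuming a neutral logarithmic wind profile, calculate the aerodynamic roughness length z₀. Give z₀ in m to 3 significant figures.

Log law: V(z) ∝ ln(z/z₀). With r = V₁/V₂ = 14.9/17.92 = 0.83147,
r · ln(z₂/z₀) = ln(z₁/z₀) ⇒ ln z₀ = (ln z₁ − r·ln z₂)/(1 − r)
ln z₀ = (1.22378 − 0.83147×2.99573) / 0.16853 = -7.5187
z₀ = exp(-7.5187) = 0.0005429 m

z₀ ≈ 0.000543 m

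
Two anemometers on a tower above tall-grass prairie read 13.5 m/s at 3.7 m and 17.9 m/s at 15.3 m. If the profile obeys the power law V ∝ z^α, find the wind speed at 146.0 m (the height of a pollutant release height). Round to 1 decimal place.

First find α: α = ln(V₂/V₁)/ln(z₂/z₁) = ln(17.9/13.5)/ln(15.3/3.7) = 0.28211/1.41952 = 0.1987
Extrapolate from 15.3 m to 146.0 m: V₃ = 17.9 × (146.0/15.3)^0.1987 = 17.9 × 1.5657 = 28.0251 m/s

28.0 m/s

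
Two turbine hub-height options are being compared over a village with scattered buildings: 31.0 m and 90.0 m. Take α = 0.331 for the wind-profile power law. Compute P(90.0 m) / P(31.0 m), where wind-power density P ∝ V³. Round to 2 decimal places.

2.88

Speed ratio: V_B/V_A = (z_B/z_A)^α = (90.0/31.0)^0.331 = (2.9032)^0.331 = 1.42303
Power-density ratio: P_B/P_A = (V_B/V_A)³ = (1.42303)³ = 2.88165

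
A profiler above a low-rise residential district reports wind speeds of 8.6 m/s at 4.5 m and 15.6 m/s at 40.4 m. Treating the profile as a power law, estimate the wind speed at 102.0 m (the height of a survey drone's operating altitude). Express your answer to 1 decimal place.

First find α: α = ln(V₂/V₁)/ln(z₂/z₁) = ln(15.6/8.6)/ln(40.4/4.5) = 0.59551/2.19475 = 0.2713
Extrapolate from 40.4 m to 102.0 m: V₃ = 15.6 × (102.0/40.4)^0.2713 = 15.6 × 1.2857 = 20.0567 m/s

20.1 m/s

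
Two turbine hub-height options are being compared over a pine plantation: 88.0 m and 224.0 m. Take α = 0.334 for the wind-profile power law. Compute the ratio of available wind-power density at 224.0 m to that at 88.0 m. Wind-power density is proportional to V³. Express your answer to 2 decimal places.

Speed ratio: V_B/V_A = (z_B/z_A)^α = (224.0/88.0)^0.334 = (2.5455)^0.334 = 1.36624
Power-density ratio: P_B/P_A = (V_B/V_A)³ = (1.36624)³ = 2.55022

2.55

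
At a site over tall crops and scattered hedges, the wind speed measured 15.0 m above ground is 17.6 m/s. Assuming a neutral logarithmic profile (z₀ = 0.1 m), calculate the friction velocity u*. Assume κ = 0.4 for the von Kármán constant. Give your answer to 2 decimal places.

u* ≈ 1.41 m/s

Log law: V(z) = (u*/κ) · ln(z/z₀) ⇒ u* = κ · V / ln(z/z₀)
u* = 0.4 × 17.6 / ln(15.0/0.1) = 0.4 × 17.6 / 5.0106
   = 7.0400 / 5.0106 = 1.4050 m/s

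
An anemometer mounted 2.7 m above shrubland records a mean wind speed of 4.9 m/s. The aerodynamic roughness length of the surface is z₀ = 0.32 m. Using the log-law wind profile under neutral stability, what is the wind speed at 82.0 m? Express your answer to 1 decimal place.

Log law: V(z) ∝ ln(z/z₀), so V₂/V₁ = ln(z₂/z₀) / ln(z₁/z₀).
ln(82.0/0.32) = 5.5462, ln(2.7/0.32) = 2.1327
V₂ = 4.9 × 5.5462/2.1327 = 4.9 × 2.6005 = 12.7427 m/s

12.7 m/s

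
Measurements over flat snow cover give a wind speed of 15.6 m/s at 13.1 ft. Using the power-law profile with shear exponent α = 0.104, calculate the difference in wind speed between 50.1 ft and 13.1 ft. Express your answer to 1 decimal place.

2.3 m/s

Power law: V₂ = V₁ · (z₂/z₁)^α = 15.6 × (3.8244)^0.104 = 17.9354 m/s
ΔV = 17.9354 − 15.6 = 2.3354 m/s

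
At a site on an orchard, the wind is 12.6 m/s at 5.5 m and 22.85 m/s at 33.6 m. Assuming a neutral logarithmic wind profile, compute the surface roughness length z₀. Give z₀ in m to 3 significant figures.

z₀ ≈ 0.595 m

Log law: V(z) ∝ ln(z/z₀). With r = V₁/V₂ = 12.6/22.85 = 0.55142,
r · ln(z₂/z₀) = ln(z₁/z₀) ⇒ ln z₀ = (ln z₁ − r·ln z₂)/(1 − r)
ln z₀ = (1.70475 − 0.55142×3.51453) / 0.44858 = -0.5200
z₀ = exp(-0.5200) = 0.5945 m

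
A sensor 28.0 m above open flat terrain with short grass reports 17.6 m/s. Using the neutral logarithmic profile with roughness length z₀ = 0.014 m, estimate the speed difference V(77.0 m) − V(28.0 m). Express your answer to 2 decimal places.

Log law: V₂ = V₁ · ln(z₂/z₀)/ln(z₁/z₀) = 17.6 × 8.6125/7.6009 = 19.9424 m/s
ΔV = 19.9424 − 17.6 = 2.3424 m/s

2.34 m/s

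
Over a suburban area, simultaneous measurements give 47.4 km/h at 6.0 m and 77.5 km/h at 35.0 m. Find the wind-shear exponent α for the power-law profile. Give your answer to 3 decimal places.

Power law: V₂/V₁ = (z₂/z₁)^α ⇒ α = ln(V₂/V₁) / ln(z₂/z₁)
α = ln(77.5/47.4) / ln(35.0/6.0) = ln(1.6350) / ln(5.8333)
  = 0.49166 / 1.76359 = 0.27878

α ≈ 0.279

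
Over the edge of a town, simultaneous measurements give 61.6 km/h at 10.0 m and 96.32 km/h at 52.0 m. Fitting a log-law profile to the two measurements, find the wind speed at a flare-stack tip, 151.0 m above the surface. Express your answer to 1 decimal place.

118.8 km/h

Log law: V ∝ ln(z/z₀). From the pair, with r = V₁/V₂ = 0.63953,
ln z₀ = (ln z₁ − r·ln z₂)/(1 − r) = (2.3026 − 0.63953×3.9512)/0.36047 = -0.6225 → z₀ = 0.5366 m
V₃ = V₁ · ln(z₃/z₀)/ln(z₁/z₀) = 61.6 × 5.6397/2.9250 = 118.7702 km/h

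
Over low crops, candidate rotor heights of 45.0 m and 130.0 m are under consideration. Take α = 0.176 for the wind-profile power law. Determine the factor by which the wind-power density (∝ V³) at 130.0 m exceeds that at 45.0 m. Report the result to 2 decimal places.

1.75

Speed ratio: V_B/V_A = (z_B/z_A)^α = (130.0/45.0)^0.176 = (2.8889)^0.176 = 1.20528
Power-density ratio: P_B/P_A = (V_B/V_A)³ = (1.20528)³ = 1.75092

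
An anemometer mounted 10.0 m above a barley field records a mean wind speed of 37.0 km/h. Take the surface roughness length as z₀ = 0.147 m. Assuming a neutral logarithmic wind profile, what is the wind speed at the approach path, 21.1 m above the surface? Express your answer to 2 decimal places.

Log law: V(z) ∝ ln(z/z₀), so V₂/V₁ = ln(z₂/z₀) / ln(z₁/z₀).
ln(21.1/0.147) = 4.9666, ln(10.0/0.147) = 4.2199
V₂ = 37.0 × 4.9666/4.2199 = 37.0 × 1.1769 = 43.5469 km/h

43.55 km/h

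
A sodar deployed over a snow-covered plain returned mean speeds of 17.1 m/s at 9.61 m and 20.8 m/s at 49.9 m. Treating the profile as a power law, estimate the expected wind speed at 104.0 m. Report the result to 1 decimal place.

First find α: α = ln(V₂/V₁)/ln(z₂/z₁) = ln(20.8/17.1)/ln(49.9/9.61) = 0.19587/1.64722 = 0.1189
Extrapolate from 49.9 m to 104.0 m: V₃ = 20.8 × (104.0/49.9)^0.1189 = 20.8 × 1.0913 = 22.6980 m/s

22.7 m/s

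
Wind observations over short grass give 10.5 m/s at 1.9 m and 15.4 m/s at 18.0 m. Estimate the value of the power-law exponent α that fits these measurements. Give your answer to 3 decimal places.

α ≈ 0.170

Power law: V₂/V₁ = (z₂/z₁)^α ⇒ α = ln(V₂/V₁) / ln(z₂/z₁)
α = ln(15.4/10.5) / ln(18.0/1.9) = ln(1.4667) / ln(9.4737)
  = 0.38299 / 2.24852 = 0.17033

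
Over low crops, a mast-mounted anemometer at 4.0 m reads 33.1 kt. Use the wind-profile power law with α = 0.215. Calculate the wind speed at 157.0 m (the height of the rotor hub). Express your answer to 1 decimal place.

Power-law profile: V₂ = V₁ · (z₂/z₁)^α
V₂ = 33.1 × (157.0/4.0)^0.215 = 33.1 × (39.2500)^0.215
    = 33.1 × 2.2013 = 72.8624 kt

72.9 kt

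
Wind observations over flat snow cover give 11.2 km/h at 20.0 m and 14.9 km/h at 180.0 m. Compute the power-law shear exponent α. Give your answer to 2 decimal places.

Power law: V₂/V₁ = (z₂/z₁)^α ⇒ α = ln(V₂/V₁) / ln(z₂/z₁)
α = ln(14.9/11.2) / ln(180.0/20.0) = ln(1.3304) / ln(9.0000)
  = 0.28545 / 2.19722 = 0.12991

α ≈ 0.13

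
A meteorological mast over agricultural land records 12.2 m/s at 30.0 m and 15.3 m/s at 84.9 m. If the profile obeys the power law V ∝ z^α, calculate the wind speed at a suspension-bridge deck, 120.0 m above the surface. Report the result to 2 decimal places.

16.50 m/s

First find α: α = ln(V₂/V₁)/ln(z₂/z₁) = ln(15.3/12.2)/ln(84.9/30.0) = 0.22642/1.04028 = 0.2177
Extrapolate from 84.9 m to 120.0 m: V₃ = 15.3 × (120.0/84.9)^0.2177 = 15.3 × 1.0782 = 16.4968 m/s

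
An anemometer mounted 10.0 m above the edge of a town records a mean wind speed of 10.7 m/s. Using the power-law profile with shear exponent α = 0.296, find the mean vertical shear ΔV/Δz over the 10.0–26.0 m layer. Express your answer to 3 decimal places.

Power law: V₂ = V₁ · (z₂/z₁)^α = 10.7 × (2.6000)^0.296 = 14.1976 m/s
ΔV/Δz = (14.1976 − 10.7)/(26.0 − 10.0) = 3.4976/16.0000 = 0.21860 m/s/m

0.219 m/s/m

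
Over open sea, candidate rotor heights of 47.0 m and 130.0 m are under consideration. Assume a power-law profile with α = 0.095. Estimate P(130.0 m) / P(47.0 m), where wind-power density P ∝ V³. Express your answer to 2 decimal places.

1.34

Speed ratio: V_B/V_A = (z_B/z_A)^α = (130.0/47.0)^0.095 = (2.7660)^0.095 = 1.10148
Power-density ratio: P_B/P_A = (V_B/V_A)³ = (1.10148)³ = 1.33637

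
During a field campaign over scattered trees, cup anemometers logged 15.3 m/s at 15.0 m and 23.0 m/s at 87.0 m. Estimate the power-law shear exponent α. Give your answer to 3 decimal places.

α ≈ 0.232

Power law: V₂/V₁ = (z₂/z₁)^α ⇒ α = ln(V₂/V₁) / ln(z₂/z₁)
α = ln(23.0/15.3) / ln(87.0/15.0) = ln(1.5033) / ln(5.8000)
  = 0.40764 / 1.75786 = 0.23190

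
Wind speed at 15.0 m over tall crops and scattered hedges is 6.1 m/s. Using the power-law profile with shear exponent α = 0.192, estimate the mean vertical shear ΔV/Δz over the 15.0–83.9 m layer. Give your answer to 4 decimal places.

0.0347 m/s/m

Power law: V₂ = V₁ · (z₂/z₁)^α = 6.1 × (5.5933)^0.192 = 8.4895 m/s
ΔV/Δz = (8.4895 − 6.1)/(83.9 − 15.0) = 2.3895/68.9000 = 0.03468 m/s/m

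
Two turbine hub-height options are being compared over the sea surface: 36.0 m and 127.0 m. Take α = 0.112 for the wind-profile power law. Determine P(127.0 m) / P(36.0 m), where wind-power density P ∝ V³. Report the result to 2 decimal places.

Speed ratio: V_B/V_A = (z_B/z_A)^α = (127.0/36.0)^0.112 = (3.5278)^0.112 = 1.15165
Power-density ratio: P_B/P_A = (V_B/V_A)³ = (1.15165)³ = 1.52743

1.53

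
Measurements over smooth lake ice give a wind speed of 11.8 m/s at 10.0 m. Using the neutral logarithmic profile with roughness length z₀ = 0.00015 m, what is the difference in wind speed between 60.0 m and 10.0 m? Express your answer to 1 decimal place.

1.9 m/s

Log law: V₂ = V₁ · ln(z₂/z₀)/ln(z₁/z₀) = 11.8 × 12.8992/11.1075 = 13.7035 m/s
ΔV = 13.7035 − 11.8 = 1.9035 m/s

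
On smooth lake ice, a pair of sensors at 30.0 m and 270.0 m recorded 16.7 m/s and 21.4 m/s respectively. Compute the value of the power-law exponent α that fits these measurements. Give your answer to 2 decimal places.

Power law: V₂/V₁ = (z₂/z₁)^α ⇒ α = ln(V₂/V₁) / ln(z₂/z₁)
α = ln(21.4/16.7) / ln(270.0/30.0) = ln(1.2814) / ln(9.0000)
  = 0.24798 / 2.19722 = 0.11286

α ≈ 0.11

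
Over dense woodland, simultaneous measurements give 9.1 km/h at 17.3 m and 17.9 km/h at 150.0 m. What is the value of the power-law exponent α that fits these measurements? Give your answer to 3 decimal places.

α ≈ 0.313

Power law: V₂/V₁ = (z₂/z₁)^α ⇒ α = ln(V₂/V₁) / ln(z₂/z₁)
α = ln(17.9/9.1) / ln(150.0/17.3) = ln(1.9670) / ln(8.6705)
  = 0.67653 / 2.15993 = 0.31322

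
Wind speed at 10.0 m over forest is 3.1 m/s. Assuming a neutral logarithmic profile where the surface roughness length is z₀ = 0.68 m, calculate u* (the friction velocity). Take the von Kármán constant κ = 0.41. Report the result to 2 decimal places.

u* ≈ 0.47 m/s

Log law: V(z) = (u*/κ) · ln(z/z₀) ⇒ u* = κ · V / ln(z/z₀)
u* = 0.41 × 3.1 / ln(10.0/0.68) = 0.41 × 3.1 / 2.6882
   = 1.2710 / 2.6882 = 0.4728 m/s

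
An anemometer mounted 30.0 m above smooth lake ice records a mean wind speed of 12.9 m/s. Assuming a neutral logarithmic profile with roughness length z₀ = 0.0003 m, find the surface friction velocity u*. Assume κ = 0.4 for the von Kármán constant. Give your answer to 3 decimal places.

Log law: V(z) = (u*/κ) · ln(z/z₀) ⇒ u* = κ · V / ln(z/z₀)
u* = 0.4 × 12.9 / ln(30.0/0.0003) = 0.4 × 12.9 / 11.5129
   = 5.1600 / 11.5129 = 0.4482 m/s

u* ≈ 0.448 m/s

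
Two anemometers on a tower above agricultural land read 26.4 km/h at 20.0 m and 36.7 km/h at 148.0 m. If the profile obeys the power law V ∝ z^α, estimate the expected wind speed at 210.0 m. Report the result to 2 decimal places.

38.88 km/h

First find α: α = ln(V₂/V₁)/ln(z₂/z₁) = ln(36.7/26.4)/ln(148.0/20.0) = 0.32941/2.00148 = 0.1646
Extrapolate from 148.0 m to 210.0 m: V₃ = 36.7 × (210.0/148.0)^0.1646 = 36.7 × 1.0593 = 38.8755 km/h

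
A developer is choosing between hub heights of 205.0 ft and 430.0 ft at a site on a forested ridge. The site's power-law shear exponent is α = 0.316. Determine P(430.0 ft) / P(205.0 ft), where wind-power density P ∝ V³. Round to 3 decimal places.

2.018

Speed ratio: V_B/V_A = (z_B/z_A)^α = (430.0/205.0)^0.316 = (2.0976)^0.316 = 1.26375
Power-density ratio: P_B/P_A = (V_B/V_A)³ = (1.26375)³ = 2.01830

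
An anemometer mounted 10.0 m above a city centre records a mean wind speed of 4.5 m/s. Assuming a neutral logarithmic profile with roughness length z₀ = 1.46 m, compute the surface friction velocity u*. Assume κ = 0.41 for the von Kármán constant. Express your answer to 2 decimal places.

u* ≈ 0.96 m/s

Log law: V(z) = (u*/κ) · ln(z/z₀) ⇒ u* = κ · V / ln(z/z₀)
u* = 0.41 × 4.5 / ln(10.0/1.46) = 0.41 × 4.5 / 1.9241
   = 1.8450 / 1.9241 = 0.9589 m/s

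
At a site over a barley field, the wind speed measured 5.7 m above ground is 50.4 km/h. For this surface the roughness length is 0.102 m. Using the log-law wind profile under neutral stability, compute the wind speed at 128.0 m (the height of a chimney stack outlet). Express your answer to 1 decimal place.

89.4 km/h

Log law: V(z) ∝ ln(z/z₀), so V₂/V₁ = ln(z₂/z₀) / ln(z₁/z₀).
ln(128.0/0.102) = 7.1348, ln(5.7/0.102) = 4.0232
V₂ = 50.4 × 7.1348/4.0232 = 50.4 × 1.7734 = 89.3792 km/h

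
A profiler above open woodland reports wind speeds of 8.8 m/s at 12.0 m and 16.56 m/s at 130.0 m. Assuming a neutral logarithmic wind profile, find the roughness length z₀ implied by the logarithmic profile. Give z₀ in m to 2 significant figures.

Log law: V(z) ∝ ln(z/z₀). With r = V₁/V₂ = 8.8/16.56 = 0.53140,
r · ln(z₂/z₀) = ln(z₁/z₀) ⇒ ln z₀ = (ln z₁ − r·ln z₂)/(1 − r)
ln z₀ = (2.48491 − 0.53140×4.86753) / 0.46860 = -0.2170
z₀ = exp(-0.2170) = 0.8049 m

z₀ ≈ 0.80 m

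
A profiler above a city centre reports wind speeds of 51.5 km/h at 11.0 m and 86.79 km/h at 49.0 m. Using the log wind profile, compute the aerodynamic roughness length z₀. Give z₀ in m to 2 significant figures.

Log law: V(z) ∝ ln(z/z₀). With r = V₁/V₂ = 51.5/86.79 = 0.59339,
r · ln(z₂/z₀) = ln(z₁/z₀) ⇒ ln z₀ = (ln z₁ − r·ln z₂)/(1 − r)
ln z₀ = (2.39790 − 0.59339×3.89182) / 0.40661 = 0.2178
z₀ = exp(0.2178) = 1.243 m

z₀ ≈ 1.2 m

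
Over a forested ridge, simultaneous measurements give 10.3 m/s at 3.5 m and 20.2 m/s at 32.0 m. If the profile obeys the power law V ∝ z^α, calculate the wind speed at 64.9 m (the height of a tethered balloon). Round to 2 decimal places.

25.05 m/s

First find α: α = ln(V₂/V₁)/ln(z₂/z₁) = ln(20.2/10.3)/ln(32.0/3.5) = 0.67354/2.21297 = 0.3044
Extrapolate from 32.0 m to 64.9 m: V₃ = 20.2 × (64.9/32.0)^0.3044 = 20.2 × 1.2401 = 25.0506 m/s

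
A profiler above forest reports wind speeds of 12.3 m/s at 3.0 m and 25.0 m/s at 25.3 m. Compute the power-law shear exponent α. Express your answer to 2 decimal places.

Power law: V₂/V₁ = (z₂/z₁)^α ⇒ α = ln(V₂/V₁) / ln(z₂/z₁)
α = ln(25.0/12.3) / ln(25.3/3.0) = ln(2.0325) / ln(8.4333)
  = 0.70928 / 2.13219 = 0.33265

α ≈ 0.33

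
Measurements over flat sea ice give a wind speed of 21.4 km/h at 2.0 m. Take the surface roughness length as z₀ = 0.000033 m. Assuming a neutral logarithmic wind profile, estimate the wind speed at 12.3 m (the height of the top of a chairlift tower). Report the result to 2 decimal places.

Log law: V(z) ∝ ln(z/z₀), so V₂/V₁ = ln(z₂/z₀) / ln(z₁/z₀).
ln(12.3/0.000033) = 12.8286, ln(2.0/0.000033) = 11.0122
V₂ = 21.4 × 12.8286/11.0122 = 21.4 × 1.1649 = 24.9299 km/h

24.93 km/h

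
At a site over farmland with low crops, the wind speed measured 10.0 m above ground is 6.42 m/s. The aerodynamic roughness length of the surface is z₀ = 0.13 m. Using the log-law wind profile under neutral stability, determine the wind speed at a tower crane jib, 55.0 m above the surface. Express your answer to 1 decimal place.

Log law: V(z) ∝ ln(z/z₀), so V₂/V₁ = ln(z₂/z₀) / ln(z₁/z₀).
ln(55.0/0.13) = 6.0476, ln(10.0/0.13) = 4.3428
V₂ = 6.42 × 6.0476/4.3428 = 6.42 × 1.3925 = 8.9401 m/s

8.9 m/s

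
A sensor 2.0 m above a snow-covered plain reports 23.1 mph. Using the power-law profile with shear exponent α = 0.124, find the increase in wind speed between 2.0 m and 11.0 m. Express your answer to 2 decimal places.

5.44 mph

Power law: V₂ = V₁ · (z₂/z₁)^α = 23.1 × (5.5000)^0.124 = 28.5376 mph
ΔV = 28.5376 − 23.1 = 5.4376 mph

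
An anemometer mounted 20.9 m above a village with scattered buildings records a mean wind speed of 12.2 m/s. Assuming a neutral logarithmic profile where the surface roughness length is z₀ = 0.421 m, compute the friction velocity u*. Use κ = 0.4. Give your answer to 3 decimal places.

u* ≈ 1.250 m/s

Log law: V(z) = (u*/κ) · ln(z/z₀) ⇒ u* = κ · V / ln(z/z₀)
u* = 0.4 × 12.2 / ln(20.9/0.421) = 0.4 × 12.2 / 3.9049
   = 4.8800 / 3.9049 = 1.2497 m/s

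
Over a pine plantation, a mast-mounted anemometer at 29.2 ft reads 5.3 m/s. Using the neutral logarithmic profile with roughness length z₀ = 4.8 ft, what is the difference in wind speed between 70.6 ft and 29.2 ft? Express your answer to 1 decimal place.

2.6 m/s

Log law: V₂ = V₁ · ln(z₂/z₀)/ln(z₁/z₀) = 5.3 × 2.6884/1.8056 = 7.8915 m/s
ΔV = 7.8915 − 5.3 = 2.5915 m/s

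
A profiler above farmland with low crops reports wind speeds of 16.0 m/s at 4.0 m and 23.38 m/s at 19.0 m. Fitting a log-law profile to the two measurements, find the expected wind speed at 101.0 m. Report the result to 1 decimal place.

31.3 m/s

Log law: V ∝ ln(z/z₀). From the pair, with r = V₁/V₂ = 0.68435,
ln z₀ = (ln z₁ − r·ln z₂)/(1 − r) = (1.3863 − 0.68435×2.9444)/0.31565 = -1.9918 → z₀ = 0.1365 m
V₃ = V₁ · ln(z₃/z₀)/ln(z₁/z₀) = 16.0 × 6.6069/3.3781 = 31.2930 m/s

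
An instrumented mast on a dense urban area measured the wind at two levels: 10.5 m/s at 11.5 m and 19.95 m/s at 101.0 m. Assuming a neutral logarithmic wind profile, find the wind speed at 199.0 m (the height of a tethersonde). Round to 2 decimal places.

Log law: V ∝ ln(z/z₀). From the pair, with r = V₁/V₂ = 0.52632,
ln z₀ = (ln z₁ − r·ln z₂)/(1 − r) = (2.4423 − 0.52632×4.6151)/0.47368 = 0.0282 → z₀ = 1.029 m
V₃ = V₁ · ln(z₃/z₀)/ln(z₁/z₀) = 10.5 × 5.2652/2.4142 = 22.8996 m/s

22.90 m/s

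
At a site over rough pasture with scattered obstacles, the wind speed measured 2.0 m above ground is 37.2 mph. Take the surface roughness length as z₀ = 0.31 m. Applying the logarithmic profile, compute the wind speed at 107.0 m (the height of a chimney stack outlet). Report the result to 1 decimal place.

Log law: V(z) ∝ ln(z/z₀), so V₂/V₁ = ln(z₂/z₀) / ln(z₁/z₀).
ln(107.0/0.31) = 5.8440, ln(2.0/0.31) = 1.8643
V₂ = 37.2 × 5.8440/1.8643 = 37.2 × 3.1346 = 116.6088 mph

116.6 mph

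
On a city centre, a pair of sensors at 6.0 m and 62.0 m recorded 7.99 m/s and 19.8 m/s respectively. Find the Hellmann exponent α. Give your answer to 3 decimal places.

α ≈ 0.389

Power law: V₂/V₁ = (z₂/z₁)^α ⇒ α = ln(V₂/V₁) / ln(z₂/z₁)
α = ln(19.8/7.99) / ln(62.0/6.0) = ln(2.4781) / ln(10.3333)
  = 0.90749 / 2.33537 = 0.38858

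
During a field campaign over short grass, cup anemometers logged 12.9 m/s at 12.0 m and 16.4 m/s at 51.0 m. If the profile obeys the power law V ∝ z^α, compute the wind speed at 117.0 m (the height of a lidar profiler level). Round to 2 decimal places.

First find α: α = ln(V₂/V₁)/ln(z₂/z₁) = ln(16.4/12.9)/ln(51.0/12.0) = 0.24005/1.44692 = 0.1659
Extrapolate from 51.0 m to 117.0 m: V₃ = 16.4 × (117.0/51.0)^0.1659 = 16.4 × 1.1477 = 18.8223 m/s

18.82 m/s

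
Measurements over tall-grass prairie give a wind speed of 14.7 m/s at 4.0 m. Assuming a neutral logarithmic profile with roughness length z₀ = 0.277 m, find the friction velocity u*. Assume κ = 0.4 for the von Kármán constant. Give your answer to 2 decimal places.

Log law: V(z) = (u*/κ) · ln(z/z₀) ⇒ u* = κ · V / ln(z/z₀)
u* = 0.4 × 14.7 / ln(4.0/0.277) = 0.4 × 14.7 / 2.6700
   = 5.8800 / 2.6700 = 2.2022 m/s

u* ≈ 2.20 m/s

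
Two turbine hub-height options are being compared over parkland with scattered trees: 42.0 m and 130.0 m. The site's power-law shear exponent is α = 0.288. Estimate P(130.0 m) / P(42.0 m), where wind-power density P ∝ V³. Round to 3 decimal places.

Speed ratio: V_B/V_A = (z_B/z_A)^α = (130.0/42.0)^0.288 = (3.0952)^0.288 = 1.38459
Power-density ratio: P_B/P_A = (V_B/V_A)³ = (1.38459)³ = 2.65436

2.654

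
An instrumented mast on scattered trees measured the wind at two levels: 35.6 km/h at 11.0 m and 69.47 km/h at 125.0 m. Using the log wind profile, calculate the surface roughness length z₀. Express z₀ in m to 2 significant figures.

Log law: V(z) ∝ ln(z/z₀). With r = V₁/V₂ = 35.6/69.47 = 0.51245,
r · ln(z₂/z₀) = ln(z₁/z₀) ⇒ ln z₀ = (ln z₁ − r·ln z₂)/(1 − r)
ln z₀ = (2.39790 − 0.51245×4.82831) / 0.48755 = -0.1567
z₀ = exp(-0.1567) = 0.8550 m

z₀ ≈ 0.85 m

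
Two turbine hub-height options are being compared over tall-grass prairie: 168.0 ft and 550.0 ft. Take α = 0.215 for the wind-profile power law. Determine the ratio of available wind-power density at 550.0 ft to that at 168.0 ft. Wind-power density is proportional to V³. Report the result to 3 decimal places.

Speed ratio: V_B/V_A = (z_B/z_A)^α = (550.0/168.0)^0.215 = (3.2738)^0.215 = 1.29044
Power-density ratio: P_B/P_A = (V_B/V_A)³ = (1.29044)³ = 2.14887

2.149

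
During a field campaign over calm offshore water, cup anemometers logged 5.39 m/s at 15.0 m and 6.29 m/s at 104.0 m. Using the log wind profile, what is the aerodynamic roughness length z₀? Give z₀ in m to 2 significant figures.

Log law: V(z) ∝ ln(z/z₀). With r = V₁/V₂ = 5.39/6.29 = 0.85692,
r · ln(z₂/z₀) = ln(z₁/z₀) ⇒ ln z₀ = (ln z₁ − r·ln z₂)/(1 − r)
ln z₀ = (2.70805 − 0.85692×4.64439) / 0.14308 = -8.8885
z₀ = exp(-8.8885) = 0.0001380 m

z₀ ≈ 0.00014 m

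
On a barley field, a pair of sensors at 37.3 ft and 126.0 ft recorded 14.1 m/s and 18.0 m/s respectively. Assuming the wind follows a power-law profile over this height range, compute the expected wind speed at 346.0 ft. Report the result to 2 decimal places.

First find α: α = ln(V₂/V₁)/ln(z₂/z₁) = ln(18.0/14.1)/ln(126.0/37.3) = 0.24420/1.21729 = 0.2006
Extrapolate from 126.0 ft to 346.0 ft: V₃ = 18.0 × (346.0/126.0)^0.2006 = 18.0 × 1.2246 = 22.0435 m/s

22.04 m/s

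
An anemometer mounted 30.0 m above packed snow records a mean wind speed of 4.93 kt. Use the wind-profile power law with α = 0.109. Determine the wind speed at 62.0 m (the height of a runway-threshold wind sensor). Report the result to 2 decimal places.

Power-law profile: V₂ = V₁ · (z₂/z₁)^α
V₂ = 4.93 × (62.0/30.0)^0.109 = 4.93 × (2.0667)^0.109
    = 4.93 × 1.0823 = 5.3359 kt

5.34 kt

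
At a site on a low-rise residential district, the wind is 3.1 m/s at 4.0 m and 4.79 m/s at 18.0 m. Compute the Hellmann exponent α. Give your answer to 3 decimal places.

Power law: V₂/V₁ = (z₂/z₁)^α ⇒ α = ln(V₂/V₁) / ln(z₂/z₁)
α = ln(4.79/3.1) / ln(18.0/4.0) = ln(1.5452) / ln(4.5000)
  = 0.43513 / 1.50408 = 0.28930

α ≈ 0.289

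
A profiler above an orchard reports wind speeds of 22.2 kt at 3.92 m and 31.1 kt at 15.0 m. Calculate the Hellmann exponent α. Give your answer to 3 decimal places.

Power law: V₂/V₁ = (z₂/z₁)^α ⇒ α = ln(V₂/V₁) / ln(z₂/z₁)
α = ln(31.1/22.2) / ln(15.0/3.92) = ln(1.4009) / ln(3.8265)
  = 0.33712 / 1.34196 = 0.25121

α ≈ 0.251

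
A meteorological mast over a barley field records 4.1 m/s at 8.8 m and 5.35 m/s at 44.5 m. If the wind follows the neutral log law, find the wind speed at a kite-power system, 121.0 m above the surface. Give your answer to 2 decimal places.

Log law: V ∝ ln(z/z₀). From the pair, with r = V₁/V₂ = 0.76636,
ln z₀ = (ln z₁ − r·ln z₂)/(1 − r) = (2.1748 − 0.76636×3.7955)/0.23364 = -3.1413 → z₀ = 0.04323 m
V₃ = V₁ · ln(z₃/z₀)/ln(z₁/z₀) = 4.1 × 7.9371/5.3160 = 6.1215 m/s

6.12 m/s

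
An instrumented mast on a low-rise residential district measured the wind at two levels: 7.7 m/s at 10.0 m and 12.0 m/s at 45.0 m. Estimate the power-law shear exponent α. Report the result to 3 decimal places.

Power law: V₂/V₁ = (z₂/z₁)^α ⇒ α = ln(V₂/V₁) / ln(z₂/z₁)
α = ln(12.0/7.7) / ln(45.0/10.0) = ln(1.5584) / ln(4.5000)
  = 0.44369 / 1.50408 = 0.29499

α ≈ 0.295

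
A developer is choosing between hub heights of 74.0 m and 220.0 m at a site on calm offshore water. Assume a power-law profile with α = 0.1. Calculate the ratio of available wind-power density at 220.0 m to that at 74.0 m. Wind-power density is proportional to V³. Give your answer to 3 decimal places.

1.387

Speed ratio: V_B/V_A = (z_B/z_A)^α = (220.0/74.0)^0.1 = (2.9730)^0.1 = 1.11511
Power-density ratio: P_B/P_A = (V_B/V_A)³ = (1.11511)³ = 1.38662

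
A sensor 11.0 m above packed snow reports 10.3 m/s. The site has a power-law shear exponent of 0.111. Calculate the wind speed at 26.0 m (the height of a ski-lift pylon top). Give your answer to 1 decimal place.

11.3 m/s

Power-law profile: V₂ = V₁ · (z₂/z₁)^α
V₂ = 10.3 × (26.0/11.0)^0.111 = 10.3 × (2.3636)^0.111
    = 10.3 × 1.1002 = 11.3320 m/s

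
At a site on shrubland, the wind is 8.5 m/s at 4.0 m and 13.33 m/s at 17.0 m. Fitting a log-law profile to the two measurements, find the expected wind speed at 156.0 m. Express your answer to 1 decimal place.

20.7 m/s

Log law: V ∝ ln(z/z₀). From the pair, with r = V₁/V₂ = 0.63766,
ln z₀ = (ln z₁ − r·ln z₂)/(1 − r) = (1.3863 − 0.63766×2.8332)/0.36234 = -1.1600 → z₀ = 0.3135 m
V₃ = V₁ · ln(z₃/z₀)/ln(z₁/z₀) = 8.5 × 6.2099/2.5463 = 20.7294 m/s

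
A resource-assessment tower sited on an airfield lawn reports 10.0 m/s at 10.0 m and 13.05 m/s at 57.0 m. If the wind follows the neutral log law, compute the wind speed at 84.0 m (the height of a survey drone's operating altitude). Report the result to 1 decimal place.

Log law: V ∝ ln(z/z₀). From the pair, with r = V₁/V₂ = 0.76628,
ln z₀ = (ln z₁ − r·ln z₂)/(1 − r) = (2.3026 − 0.76628×4.0431)/0.23372 = -3.4039 → z₀ = 0.03324 m
V₃ = V₁ · ln(z₃/z₀)/ln(z₁/z₀) = 10.0 × 7.8347/5.7064 = 13.7295 m/s

13.7 m/s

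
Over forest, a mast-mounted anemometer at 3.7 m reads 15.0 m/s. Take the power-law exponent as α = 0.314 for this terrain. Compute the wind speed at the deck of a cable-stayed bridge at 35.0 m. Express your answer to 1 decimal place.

30.4 m/s

Power-law profile: V₂ = V₁ · (z₂/z₁)^α
V₂ = 15.0 × (35.0/3.7)^0.314 = 15.0 × (9.4595)^0.314
    = 15.0 × 2.0250 = 30.3748 m/s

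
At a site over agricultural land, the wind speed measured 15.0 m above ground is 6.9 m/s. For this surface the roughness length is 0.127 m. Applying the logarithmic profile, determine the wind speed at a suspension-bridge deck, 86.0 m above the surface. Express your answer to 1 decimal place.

9.4 m/s

Log law: V(z) ∝ ln(z/z₀), so V₂/V₁ = ln(z₂/z₀) / ln(z₁/z₀).
ln(86.0/0.127) = 6.5179, ln(15.0/0.127) = 4.7716
V₂ = 6.9 × 6.5179/4.7716 = 6.9 × 1.3660 = 9.4252 m/s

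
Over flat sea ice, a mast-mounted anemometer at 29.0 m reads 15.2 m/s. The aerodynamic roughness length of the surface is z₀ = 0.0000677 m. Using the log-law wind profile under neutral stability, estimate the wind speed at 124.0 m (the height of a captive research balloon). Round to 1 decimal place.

16.9 m/s

Log law: V(z) ∝ ln(z/z₀), so V₂/V₁ = ln(z₂/z₀) / ln(z₁/z₀).
ln(124.0/0.0000677) = 14.4207, ln(29.0/0.0000677) = 12.9677
V₂ = 15.2 × 14.4207/12.9677 = 15.2 × 1.1120 = 16.9031 m/s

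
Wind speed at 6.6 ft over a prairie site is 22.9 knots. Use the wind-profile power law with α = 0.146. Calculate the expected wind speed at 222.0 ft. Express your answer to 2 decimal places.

Power-law profile: V₂ = V₁ · (z₂/z₁)^α
V₂ = 22.9 × (222.0/6.6)^0.146 = 22.9 × (33.6364)^0.146
    = 22.9 × 1.6708 = 38.2604 knots

38.26 knots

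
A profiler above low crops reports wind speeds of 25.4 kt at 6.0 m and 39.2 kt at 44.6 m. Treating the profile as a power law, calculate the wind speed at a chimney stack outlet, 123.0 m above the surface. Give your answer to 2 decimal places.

First find α: α = ln(V₂/V₁)/ln(z₂/z₁) = ln(39.2/25.4)/ln(44.6/6.0) = 0.43393/2.00597 = 0.2163
Extrapolate from 44.6 m to 123.0 m: V₃ = 39.2 × (123.0/44.6)^0.2163 = 39.2 × 1.2454 = 48.8190 kt

48.82 kt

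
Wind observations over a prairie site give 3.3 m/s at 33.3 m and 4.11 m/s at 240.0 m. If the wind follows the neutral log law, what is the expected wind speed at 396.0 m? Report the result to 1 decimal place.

Log law: V ∝ ln(z/z₀). From the pair, with r = V₁/V₂ = 0.80292,
ln z₀ = (ln z₁ − r·ln z₂)/(1 − r) = (3.5056 − 0.80292×5.4806)/0.19708 = -4.5411 → z₀ = 0.01066 m
V₃ = V₁ · ln(z₃/z₀)/ln(z₁/z₀) = 3.3 × 10.5225/8.0466 = 4.3154 m/s

4.3 m/s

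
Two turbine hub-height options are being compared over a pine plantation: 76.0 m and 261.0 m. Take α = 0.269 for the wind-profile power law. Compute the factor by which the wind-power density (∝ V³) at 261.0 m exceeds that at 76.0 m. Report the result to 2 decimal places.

2.71

Speed ratio: V_B/V_A = (z_B/z_A)^α = (261.0/76.0)^0.269 = (3.4342)^0.269 = 1.39360
Power-density ratio: P_B/P_A = (V_B/V_A)³ = (1.39360)³ = 2.70653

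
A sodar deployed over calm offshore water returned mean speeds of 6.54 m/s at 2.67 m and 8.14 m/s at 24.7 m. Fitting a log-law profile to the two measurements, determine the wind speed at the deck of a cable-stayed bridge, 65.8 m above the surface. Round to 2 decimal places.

8.84 m/s

Log law: V ∝ ln(z/z₀). From the pair, with r = V₁/V₂ = 0.80344,
ln z₀ = (ln z₁ − r·ln z₂)/(1 − r) = (0.9821 − 0.80344×3.2068)/0.19656 = -8.1115 → z₀ = 0.0003001 m
V₃ = V₁ · ln(z₃/z₀)/ln(z₁/z₀) = 6.54 × 12.2981/9.0936 = 8.8447 m/s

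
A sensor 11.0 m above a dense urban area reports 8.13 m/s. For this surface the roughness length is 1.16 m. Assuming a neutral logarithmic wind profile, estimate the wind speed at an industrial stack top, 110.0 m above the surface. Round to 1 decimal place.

Log law: V(z) ∝ ln(z/z₀), so V₂/V₁ = ln(z₂/z₀) / ln(z₁/z₀).
ln(110.0/1.16) = 4.5521, ln(11.0/1.16) = 2.2495
V₂ = 8.13 × 4.5521/2.2495 = 8.13 × 2.0236 = 16.4519 m/s

16.5 m/s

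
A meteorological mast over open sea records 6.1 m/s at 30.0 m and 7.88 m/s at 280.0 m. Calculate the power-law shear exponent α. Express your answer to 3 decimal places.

α ≈ 0.115

Power law: V₂/V₁ = (z₂/z₁)^α ⇒ α = ln(V₂/V₁) / ln(z₂/z₁)
α = ln(7.88/6.1) / ln(280.0/30.0) = ln(1.2918) / ln(9.3333)
  = 0.25604 / 2.23359 = 0.11463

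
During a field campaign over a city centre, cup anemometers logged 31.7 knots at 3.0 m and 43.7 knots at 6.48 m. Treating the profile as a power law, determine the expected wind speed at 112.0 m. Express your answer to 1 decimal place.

First find α: α = ln(V₂/V₁)/ln(z₂/z₁) = ln(43.7/31.7)/ln(6.48/3.0) = 0.32103/0.77011 = 0.4169
Extrapolate from 6.48 m to 112.0 m: V₃ = 43.7 × (112.0/6.48)^0.4169 = 43.7 × 3.2804 = 143.3547 knots

143.4 knots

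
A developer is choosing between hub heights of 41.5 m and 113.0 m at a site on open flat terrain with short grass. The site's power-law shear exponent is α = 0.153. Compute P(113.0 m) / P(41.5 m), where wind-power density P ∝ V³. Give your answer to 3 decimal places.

Speed ratio: V_B/V_A = (z_B/z_A)^α = (113.0/41.5)^0.153 = (2.7229)^0.153 = 1.16563
Power-density ratio: P_B/P_A = (V_B/V_A)³ = (1.16563)³ = 1.58372

1.584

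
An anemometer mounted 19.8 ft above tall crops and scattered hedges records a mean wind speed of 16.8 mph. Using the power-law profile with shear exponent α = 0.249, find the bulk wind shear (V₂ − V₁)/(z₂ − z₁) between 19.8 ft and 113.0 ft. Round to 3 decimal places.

Power law: V₂ = V₁ · (z₂/z₁)^α = 16.8 × (5.7071)^0.249 = 25.9213 mph
ΔV/Δz = (25.9213 − 16.8)/(113.0 − 19.8) = 9.1213/93.2000 = 0.09787 mph/ft

0.098 mph/ft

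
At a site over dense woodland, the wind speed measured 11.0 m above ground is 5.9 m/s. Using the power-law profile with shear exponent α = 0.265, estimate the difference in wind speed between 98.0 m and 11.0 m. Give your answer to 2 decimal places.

Power law: V₂ = V₁ · (z₂/z₁)^α = 5.9 × (8.9091)^0.265 = 10.5331 m/s
ΔV = 10.5331 − 5.9 = 4.6331 m/s

4.63 m/s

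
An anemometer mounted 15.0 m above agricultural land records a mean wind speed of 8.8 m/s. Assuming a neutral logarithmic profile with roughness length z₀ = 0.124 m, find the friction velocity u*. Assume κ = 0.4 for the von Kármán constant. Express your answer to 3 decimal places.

Log law: V(z) = (u*/κ) · ln(z/z₀) ⇒ u* = κ · V / ln(z/z₀)
u* = 0.4 × 8.8 / ln(15.0/0.124) = 0.4 × 8.8 / 4.7955
   = 3.5200 / 4.7955 = 0.7340 m/s

u* ≈ 0.734 m/s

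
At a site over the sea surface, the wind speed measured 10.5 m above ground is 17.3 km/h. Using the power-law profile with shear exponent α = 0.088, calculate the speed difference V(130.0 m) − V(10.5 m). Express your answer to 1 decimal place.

Power law: V₂ = V₁ · (z₂/z₁)^α = 17.3 × (12.3810)^0.088 = 21.5878 km/h
ΔV = 21.5878 − 17.3 = 4.2878 km/h

4.3 km/h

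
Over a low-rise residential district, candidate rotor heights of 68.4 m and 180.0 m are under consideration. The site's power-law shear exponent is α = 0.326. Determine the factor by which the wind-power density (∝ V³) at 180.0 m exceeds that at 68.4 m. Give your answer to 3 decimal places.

2.576

Speed ratio: V_B/V_A = (z_B/z_A)^α = (180.0/68.4)^0.326 = (2.6316)^0.326 = 1.37085
Power-density ratio: P_B/P_A = (V_B/V_A)³ = (1.37085)³ = 2.57615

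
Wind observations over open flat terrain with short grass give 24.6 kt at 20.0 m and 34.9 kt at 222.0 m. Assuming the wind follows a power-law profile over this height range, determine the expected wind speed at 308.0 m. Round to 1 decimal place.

First find α: α = ln(V₂/V₁)/ln(z₂/z₁) = ln(34.9/24.6)/ln(222.0/20.0) = 0.34974/2.40695 = 0.1453
Extrapolate from 222.0 m to 308.0 m: V₃ = 34.9 × (308.0/222.0)^0.1453 = 34.9 × 1.0487 = 36.6005 kt

36.6 kt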